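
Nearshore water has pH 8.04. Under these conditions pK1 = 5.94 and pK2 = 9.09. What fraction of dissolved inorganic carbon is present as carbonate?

α₂ = 1 / (1 + [H⁺]/K2 + [H⁺]²/(K1K2)) = 1 / (1 + 10^+1.05 + 10^-1.05)
   = 1 / (1 + 11.220 + 0.089125) = 1/12.309 = 0.08124

α₂ = 0.0812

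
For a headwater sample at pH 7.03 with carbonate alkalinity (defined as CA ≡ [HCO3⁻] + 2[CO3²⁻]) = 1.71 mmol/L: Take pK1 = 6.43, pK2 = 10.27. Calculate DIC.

DIC = 2.14 mmol/L

CA = [HCO3⁻] + 2[CO3²⁻] = (α₁ + 2α₂)·DIC
At pH 7.03: [H⁺]/K1 = 10^-0.60 = 0.25119, K2/[H⁺] = 10^-3.24 = 0.00057544
α₁ = 1/(1 + 0.25119 + 0.00057544) = 1/1.2518 = 0.7989; α₂ = α₁·K2/[H⁺] = 0.0004597
α₁ + 2α₂ = 0.7998
DIC = CA / (α₁ + 2α₂) = 1.71 / 0.7998 = 2.14 mmol/L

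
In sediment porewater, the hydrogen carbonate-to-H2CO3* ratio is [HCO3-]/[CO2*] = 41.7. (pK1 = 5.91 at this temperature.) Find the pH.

From K1 = [H⁺][HCO3-]/[CO2*]:  pH = pK1 + log₁₀([HCO3-]/[CO2*])
log₁₀(41.7) = +1.620
pH = 5.91 + (+1.620) = 7.53

pH = 7.53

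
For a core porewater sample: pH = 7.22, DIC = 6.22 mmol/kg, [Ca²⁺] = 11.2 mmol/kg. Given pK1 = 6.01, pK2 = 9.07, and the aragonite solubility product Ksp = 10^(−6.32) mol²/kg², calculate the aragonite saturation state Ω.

α₂ = 1 / (1 + [H⁺]/K2 + [H⁺]²/(K1K2)) = 1 / (1 + 10^+1.85 + 10^+0.64)
   = 1 / (1 + 70.795 + 4.3652) = 1/76.160 = 0.01313
[CO3²⁻] = α₂ × DIC = 0.01313 × 6.22 = 0.08167 mmol/kg
Ksp = 10^(−6.32) = 4.786×10^-7
Ω = [Ca²⁺][CO3²⁻]/Ksp = (11.2×10^-3)(8.167×10^-5) / 4.786×10^-7 = 1.91

Ω = 1.91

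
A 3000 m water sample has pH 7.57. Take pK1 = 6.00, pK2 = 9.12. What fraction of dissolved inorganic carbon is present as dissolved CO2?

α₀ = 1 / (1 + K1/[H⁺] + K1K2/[H⁺]²) = 1 / (1 + 10^+1.57 + 10^+0.02)
   = 1 / (1 + 37.154 + 1.0471) = 1/39.201 = 0.02551

α₀ = 0.0255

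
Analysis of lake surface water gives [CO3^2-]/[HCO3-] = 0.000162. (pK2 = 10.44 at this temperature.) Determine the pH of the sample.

pH = 6.65

From K2 = [H⁺][CO3^2-]/[HCO3-]:  pH = pK2 + log₁₀([CO3^2-]/[HCO3-])
log₁₀(0.000162) = -3.790
pH = 10.44 + (-3.790) = 6.65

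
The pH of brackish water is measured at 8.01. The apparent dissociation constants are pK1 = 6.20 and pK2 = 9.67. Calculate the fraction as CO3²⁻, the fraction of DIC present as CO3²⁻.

α₂ = 1 / (1 + [H⁺]/K2 + [H⁺]²/(K1K2)) = 1 / (1 + 10^+1.66 + 10^-0.15)
   = 1 / (1 + 45.709 + 0.70795) = 1/47.417 = 0.02109

α₂ = 0.0211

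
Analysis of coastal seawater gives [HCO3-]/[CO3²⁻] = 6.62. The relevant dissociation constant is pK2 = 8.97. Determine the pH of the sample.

From K2 = [H⁺][CO3²⁻]/[HCO3-]:  pH = pK2 − log₁₀([HCO3-]/[CO3²⁻])
log₁₀(6.62) = +0.821
pH = 8.97 − (+0.821) = 8.15

pH = 8.15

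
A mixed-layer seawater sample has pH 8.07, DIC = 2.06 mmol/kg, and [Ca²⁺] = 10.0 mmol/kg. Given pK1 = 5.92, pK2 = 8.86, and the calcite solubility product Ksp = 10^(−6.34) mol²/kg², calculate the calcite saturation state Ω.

α₂ = 1 / (1 + [H⁺]/K2 + [H⁺]²/(K1K2)) = 1 / (1 + 10^+0.79 + 10^-1.36)
   = 1 / (1 + 6.1660 + 0.043652) = 1/7.2096 = 0.1387
[CO3²⁻] = α₂ × DIC = 0.1387 × 2.06 = 0.2857 mmol/kg
Ksp = 10^(−6.34) = 4.571×10^-7
Ω = [Ca²⁺][CO3²⁻]/Ksp = (10.0×10^-3)(2.857×10^-4) / 4.571×10^-7 = 6.25

Ω = 6.25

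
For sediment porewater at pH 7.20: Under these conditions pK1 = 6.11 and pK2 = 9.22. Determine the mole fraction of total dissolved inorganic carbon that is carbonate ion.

α₂ = 1 / (1 + [H⁺]/K2 + [H⁺]²/(K1K2)) = 1 / (1 + 10^+2.02 + 10^+0.93)
   = 1 / (1 + 104.71 + 8.5114) = 1/114.22 = 0.008755

α₂ = 0.00875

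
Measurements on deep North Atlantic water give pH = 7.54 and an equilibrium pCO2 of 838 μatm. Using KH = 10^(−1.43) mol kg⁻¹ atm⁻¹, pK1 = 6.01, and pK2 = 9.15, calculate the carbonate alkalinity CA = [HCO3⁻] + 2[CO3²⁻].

[CO2*] = KH · pCO2 = 10^(−1.43) × 838×10^-6 = 3.113×10^-5 mol/kg
α₀ = 1/(1 + K1/[H⁺] + K1K2/[H⁺]²) = 1/(1 + 10^+1.53 + 10^-0.08) = 0.02800
DIC = [CO2*]/α₀ = 3.113×10^-5 / 0.02800 = 1.112 mmol/kg
CA = (α₁ + 2α₂)·DIC = (0.9487 + 2×0.02329) × 1.112 = 1.11 mmol/kg

CA = 1.11 mmol/kg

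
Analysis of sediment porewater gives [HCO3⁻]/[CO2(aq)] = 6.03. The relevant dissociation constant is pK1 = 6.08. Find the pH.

pH = 6.86

From K1 = [H⁺][HCO3⁻]/[CO2(aq)]:  pH = pK1 + log₁₀([HCO3⁻]/[CO2(aq)])
log₁₀(6.03) = +0.780
pH = 6.08 + (+0.780) = 6.86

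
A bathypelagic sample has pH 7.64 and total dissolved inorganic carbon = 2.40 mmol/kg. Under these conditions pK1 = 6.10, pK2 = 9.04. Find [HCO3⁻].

[HCO3⁻] = 2.25 mmol/kg

α₁ = 1 / (1 + [H⁺]/K1 + K2/[H⁺]) = 1 / (1 + 10^-1.54 + 10^-1.40)
   = 1 / (1 + 0.028840 + 0.039811) = 1/1.0687 = 0.9358
[HCO3⁻] = α₁ × DIC = 0.9358 × 2.40 = 2.25 mmol/kg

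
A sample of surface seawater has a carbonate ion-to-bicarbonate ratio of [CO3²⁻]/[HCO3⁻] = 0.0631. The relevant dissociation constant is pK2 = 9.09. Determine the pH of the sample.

From K2 = [H⁺][CO3²⁻]/[HCO3⁻]:  pH = pK2 + log₁₀([CO3²⁻]/[HCO3⁻])
log₁₀(0.0631) = -1.200
pH = 9.09 + (-1.200) = 7.89

pH = 7.89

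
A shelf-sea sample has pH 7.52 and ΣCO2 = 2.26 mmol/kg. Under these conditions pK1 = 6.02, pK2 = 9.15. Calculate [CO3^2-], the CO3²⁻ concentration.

[CO3²⁻] = 0.0502 mmol/kg

α₂ = 1 / (1 + [H⁺]/K2 + [H⁺]²/(K1K2)) = 1 / (1 + 10^+1.63 + 10^+0.13)
   = 1 / (1 + 42.658 + 1.3490) = 1/45.007 = 0.02222
[CO3²⁻] = α₂ × DIC = 0.02222 × 2.26 = 0.0502 mmol/kg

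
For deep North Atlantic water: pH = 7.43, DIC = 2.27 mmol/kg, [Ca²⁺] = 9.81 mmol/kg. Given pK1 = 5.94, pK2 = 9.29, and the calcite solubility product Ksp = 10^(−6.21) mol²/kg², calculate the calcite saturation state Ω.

α₂ = 1 / (1 + [H⁺]/K2 + [H⁺]²/(K1K2)) = 1 / (1 + 10^+1.86 + 10^+0.37)
   = 1 / (1 + 72.444 + 2.3442) = 1/75.788 = 0.01319
[CO3²⁻] = α₂ × DIC = 0.01319 × 2.27 = 0.02995 mmol/kg
Ksp = 10^(−6.21) = 6.166×10^-7
Ω = [Ca²⁺][CO3²⁻]/Ksp = (9.81×10^-3)(2.995×10^-5) / 6.166×10^-7 = 0.477

Ω = 0.477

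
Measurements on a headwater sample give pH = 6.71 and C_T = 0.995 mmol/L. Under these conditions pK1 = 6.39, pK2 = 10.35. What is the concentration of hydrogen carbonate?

[HCO3⁻] = 0.673 mmol/L

α₁ = 1 / (1 + [H⁺]/K1 + K2/[H⁺]) = 1 / (1 + 10^-0.32 + 10^-3.64)
   = 1 / (1 + 0.47863 + 0.00022909) = 1/1.4789 = 0.6762
[HCO3⁻] = α₁ × DIC = 0.6762 × 0.995 = 0.673 mmol/L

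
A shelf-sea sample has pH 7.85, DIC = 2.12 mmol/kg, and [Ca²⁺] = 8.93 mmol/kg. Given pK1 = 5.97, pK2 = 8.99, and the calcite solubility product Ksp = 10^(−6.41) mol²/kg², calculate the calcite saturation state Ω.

Ω = 3.25

α₂ = 1 / (1 + [H⁺]/K2 + [H⁺]²/(K1K2)) = 1 / (1 + 10^+1.14 + 10^-0.74)
   = 1 / (1 + 13.804 + 0.18197) = 1/14.986 = 0.06673
[CO3²⁻] = α₂ × DIC = 0.06673 × 2.12 = 0.1415 mmol/kg
Ksp = 10^(−6.41) = 3.890×10^-7
Ω = [Ca²⁺][CO3²⁻]/Ksp = (8.93×10^-3)(1.415×10^-4) / 3.890×10^-7 = 3.25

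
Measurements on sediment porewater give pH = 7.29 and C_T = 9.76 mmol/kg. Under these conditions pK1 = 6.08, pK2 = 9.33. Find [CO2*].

α₀ = 1 / (1 + K1/[H⁺] + K1K2/[H⁺]²) = 1 / (1 + 10^+1.21 + 10^-0.83)
   = 1 / (1 + 16.218 + 0.14791) = 1/17.366 = 0.05758
[CO2*] = α₀ × DIC = 0.05758 × 9.76 = 0.562 mmol/kg

[CO2*] = 0.562 mmol/kg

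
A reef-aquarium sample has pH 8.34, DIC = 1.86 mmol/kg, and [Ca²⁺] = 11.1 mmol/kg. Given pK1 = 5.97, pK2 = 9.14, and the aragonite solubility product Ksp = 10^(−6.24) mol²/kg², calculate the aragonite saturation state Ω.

Ω = 4.89

α₂ = 1 / (1 + [H⁺]/K2 + [H⁺]²/(K1K2)) = 1 / (1 + 10^+0.80 + 10^-1.57)
   = 1 / (1 + 6.3096 + 0.026915) = 1/7.3365 = 0.1363
[CO3²⁻] = α₂ × DIC = 0.1363 × 1.86 = 0.2535 mmol/kg
Ksp = 10^(−6.24) = 5.754×10^-7
Ω = [Ca²⁺][CO3²⁻]/Ksp = (11.1×10^-3)(2.535×10^-4) / 5.754×10^-7 = 4.89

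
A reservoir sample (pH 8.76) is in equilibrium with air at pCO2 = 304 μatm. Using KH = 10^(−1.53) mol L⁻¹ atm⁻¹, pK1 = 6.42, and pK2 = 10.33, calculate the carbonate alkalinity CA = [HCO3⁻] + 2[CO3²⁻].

CA = 2.07 mmol/L

[CO2*] = KH · pCO2 = 10^(−1.53) × 304×10^-6 = 8.972×10^-6 mol/L
α₀ = 1/(1 + K1/[H⁺] + K1K2/[H⁺]²) = 1/(1 + 10^+2.34 + 10^+0.77) = 0.004431
DIC = [CO2*]/α₀ = 8.972×10^-6 / 0.004431 = 2.025 mmol/L
CA = (α₁ + 2α₂)·DIC = (0.9695 + 2×0.02609) × 2.025 = 2.07 mmol/L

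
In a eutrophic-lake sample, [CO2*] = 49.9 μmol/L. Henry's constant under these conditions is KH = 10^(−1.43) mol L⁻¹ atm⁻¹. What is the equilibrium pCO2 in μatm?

KH = 10^(−1.43) = 3.715×10^-2 mol L⁻¹ atm⁻¹
pCO2 = [CO2*]/KH = 49.9×10^-6 / 3.715×10^-2 = 1.34×10^-3 atm = 1340 μatm

pCO2 = 1340 μatm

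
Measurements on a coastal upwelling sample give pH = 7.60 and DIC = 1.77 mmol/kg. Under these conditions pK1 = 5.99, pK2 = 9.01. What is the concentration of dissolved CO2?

[CO2*] = 0.0409 mmol/kg

α₀ = 1 / (1 + K1/[H⁺] + K1K2/[H⁺]²) = 1 / (1 + 10^+1.61 + 10^+0.20)
   = 1 / (1 + 40.738 + 1.5849) = 1/43.323 = 0.02308
[CO2*] = α₀ × DIC = 0.02308 × 1.77 = 0.0409 mmol/kg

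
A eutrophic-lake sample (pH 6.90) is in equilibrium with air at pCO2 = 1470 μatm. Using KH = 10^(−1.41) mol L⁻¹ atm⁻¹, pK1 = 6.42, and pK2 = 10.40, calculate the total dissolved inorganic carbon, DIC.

[CO2*] = KH · pCO2 = 10^(−1.41) × 1470×10^-6 = 5.719×10^-5 mol/L
α₀ = 1/(1 + K1/[H⁺] + K1K2/[H⁺]²) = 1/(1 + 10^+0.48 + 10^-3.02) = 0.2487
DIC = [CO2*]/α₀ = 5.719×10^-5 / 0.2487 = 0.230 mmol/L

DIC = 0.230 mmol/L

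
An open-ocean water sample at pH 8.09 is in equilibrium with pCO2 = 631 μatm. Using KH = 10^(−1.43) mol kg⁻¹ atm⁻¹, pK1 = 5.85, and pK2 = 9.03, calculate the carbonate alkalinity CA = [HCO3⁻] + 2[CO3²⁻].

CA = 5.01 mmol/kg

[CO2*] = KH · pCO2 = 10^(−1.43) × 631×10^-6 = 2.344×10^-5 mol/kg
α₀ = 1/(1 + K1/[H⁺] + K1K2/[H⁺]²) = 1/(1 + 10^+2.24 + 10^+1.30) = 0.005135
DIC = [CO2*]/α₀ = 2.344×10^-5 / 0.005135 = 4.565 mmol/kg
CA = (α₁ + 2α₂)·DIC = (0.8924 + 2×0.1025) × 4.565 = 5.01 mmol/kg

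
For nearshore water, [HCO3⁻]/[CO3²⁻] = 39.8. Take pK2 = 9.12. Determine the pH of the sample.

pH = 7.52

From K2 = [H⁺][CO3²⁻]/[HCO3⁻]:  pH = pK2 − log₁₀([HCO3⁻]/[CO3²⁻])
log₁₀(39.8) = +1.600
pH = 9.12 − (+1.600) = 7.52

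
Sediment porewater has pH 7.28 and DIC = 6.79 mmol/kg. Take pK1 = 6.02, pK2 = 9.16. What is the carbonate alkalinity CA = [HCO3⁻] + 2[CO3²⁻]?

CA = 6.52 mmol/kg

CA = [HCO3⁻] + 2[CO3²⁻] = (α₁ + 2α₂)·DIC
At pH 7.28: [H⁺]/K1 = 10^-1.26 = 0.054954, K2/[H⁺] = 10^-1.88 = 0.013183
α₁ = 1/(1 + 0.054954 + 0.013183) = 1/1.0681 = 0.9362; α₂ = α₁·K2/[H⁺] = 0.01234
α₁ + 2α₂ = 0.9609
CA = 0.9609 × 6.79 = 6.52 mmol/kg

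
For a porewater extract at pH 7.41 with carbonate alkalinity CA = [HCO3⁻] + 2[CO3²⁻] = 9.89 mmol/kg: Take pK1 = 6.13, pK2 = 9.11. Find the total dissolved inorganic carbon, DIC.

DIC = 10.2 mmol/kg

CA = [HCO3⁻] + 2[CO3²⁻] = (α₁ + 2α₂)·DIC
At pH 7.41: [H⁺]/K1 = 10^-1.28 = 0.052481, K2/[H⁺] = 10^-1.70 = 0.019953
α₁ = 1/(1 + 0.052481 + 0.019953) = 1/1.0724 = 0.9325; α₂ = α₁·K2/[H⁺] = 0.01861
α₁ + 2α₂ = 0.9697
DIC = CA / (α₁ + 2α₂) = 9.89 / 0.9697 = 10.2 mmol/kg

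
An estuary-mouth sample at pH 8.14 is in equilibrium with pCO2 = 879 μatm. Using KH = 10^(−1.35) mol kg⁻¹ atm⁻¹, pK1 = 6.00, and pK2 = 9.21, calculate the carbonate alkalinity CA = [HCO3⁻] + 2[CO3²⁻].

[CO2*] = KH · pCO2 = 10^(−1.35) × 879×10^-6 = 3.926×10^-5 mol/kg
α₀ = 1/(1 + K1/[H⁺] + K1K2/[H⁺]²) = 1/(1 + 10^+2.14 + 10^+1.07) = 0.006632
DIC = [CO2*]/α₀ = 3.926×10^-5 / 0.006632 = 5.920 mmol/kg
CA = (α₁ + 2α₂)·DIC = (0.9155 + 2×0.07792) × 5.920 = 6.34 mmol/kg

CA = 6.34 mmol/kg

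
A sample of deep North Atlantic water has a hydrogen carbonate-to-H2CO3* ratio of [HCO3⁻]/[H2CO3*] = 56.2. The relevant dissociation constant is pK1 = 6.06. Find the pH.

From K1 = [H⁺][HCO3⁻]/[H2CO3*]:  pH = pK1 + log₁₀([HCO3⁻]/[H2CO3*])
log₁₀(56.2) = +1.750
pH = 6.06 + (+1.750) = 7.81

pH = 7.81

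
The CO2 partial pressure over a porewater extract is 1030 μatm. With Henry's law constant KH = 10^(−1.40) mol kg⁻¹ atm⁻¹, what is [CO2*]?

KH = 10^(−1.40) = 3.981×10^-2 mol kg⁻¹ atm⁻¹
[CO2*] = KH · pCO2 = 3.981×10^-2 × 1030×10^-6 atm = 4.10×10^-5 mol/kg

[CO2*] = 41.0 μmol/kg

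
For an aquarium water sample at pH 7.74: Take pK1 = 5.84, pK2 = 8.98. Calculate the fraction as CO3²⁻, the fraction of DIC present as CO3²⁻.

α₂ = 0.0538

α₂ = 1 / (1 + [H⁺]/K2 + [H⁺]²/(K1K2)) = 1 / (1 + 10^+1.24 + 10^-0.66)
   = 1 / (1 + 17.378 + 0.21878) = 1/18.597 = 0.05377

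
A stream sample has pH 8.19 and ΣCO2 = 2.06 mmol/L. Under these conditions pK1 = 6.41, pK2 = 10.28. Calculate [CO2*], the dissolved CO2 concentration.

[CO2*] = 0.0334 mmol/L

α₀ = 1 / (1 + K1/[H⁺] + K1K2/[H⁺]²) = 1 / (1 + 10^+1.78 + 10^-0.31)
   = 1 / (1 + 60.256 + 0.48978) = 1/61.746 = 0.01620
[CO2*] = α₀ × DIC = 0.01620 × 2.06 = 0.0334 mmol/L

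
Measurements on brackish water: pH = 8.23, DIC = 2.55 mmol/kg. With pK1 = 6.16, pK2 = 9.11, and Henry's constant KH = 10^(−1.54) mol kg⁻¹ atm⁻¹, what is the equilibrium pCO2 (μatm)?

α₀ = 1 / (1 + K1/[H⁺] + K1K2/[H⁺]²) = 1 / (1 + 10^+2.07 + 10^+1.19)
   = 1 / (1 + 117.49 + 15.488) = 1/133.98 = 0.007464
[CO2*] = α₀ × DIC = 0.007464 × 2.55 = 0.01903 mmol/kg = 19.03 μmol/kg
pCO2 = [CO2*]/KH = 1.903×10^-5 / 2.884×10^-2 = 660 μatm

pCO2 = 660 μatm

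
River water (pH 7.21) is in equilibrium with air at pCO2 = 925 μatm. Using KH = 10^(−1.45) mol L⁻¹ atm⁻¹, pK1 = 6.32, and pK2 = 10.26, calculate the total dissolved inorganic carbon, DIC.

DIC = 0.288 mmol/L

[CO2*] = KH · pCO2 = 10^(−1.45) × 925×10^-6 = 3.282×10^-5 mol/L
α₀ = 1/(1 + K1/[H⁺] + K1K2/[H⁺]²) = 1/(1 + 10^+0.89 + 10^-2.16) = 0.1140
DIC = [CO2*]/α₀ = 3.282×10^-5 / 0.1140 = 0.288 mmol/L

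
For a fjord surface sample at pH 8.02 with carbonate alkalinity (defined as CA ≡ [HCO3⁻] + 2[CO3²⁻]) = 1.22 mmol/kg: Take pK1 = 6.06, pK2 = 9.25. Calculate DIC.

DIC = 1.17 mmol/kg

CA = [HCO3⁻] + 2[CO3²⁻] = (α₁ + 2α₂)·DIC
At pH 8.02: [H⁺]/K1 = 10^-1.96 = 0.010965, K2/[H⁺] = 10^-1.23 = 0.058884
α₁ = 1/(1 + 0.010965 + 0.058884) = 1/1.0698 = 0.9347; α₂ = α₁·K2/[H⁺] = 0.05504
α₁ + 2α₂ = 1.0448
DIC = CA / (α₁ + 2α₂) = 1.22 / 1.0448 = 1.17 mmol/kg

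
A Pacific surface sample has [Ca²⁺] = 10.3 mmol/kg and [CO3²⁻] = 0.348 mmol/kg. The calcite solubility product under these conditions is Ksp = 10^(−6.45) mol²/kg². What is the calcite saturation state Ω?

Ksp = 10^(−6.45) = 3.548×10^-7
Ω = [Ca²⁺][CO3²⁻]/Ksp = (10.3×10^-3)(0.348×10^-3) / 3.548×10^-7 = 10.1

Ω = 10.1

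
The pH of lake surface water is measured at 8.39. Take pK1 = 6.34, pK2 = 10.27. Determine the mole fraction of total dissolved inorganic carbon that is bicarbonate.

α₁ = 0.978

α₁ = 1 / (1 + [H⁺]/K1 + K2/[H⁺]) = 1 / (1 + 10^-2.05 + 10^-1.88)
   = 1 / (1 + 0.0089125 + 0.013183) = 1/1.0221 = 0.9784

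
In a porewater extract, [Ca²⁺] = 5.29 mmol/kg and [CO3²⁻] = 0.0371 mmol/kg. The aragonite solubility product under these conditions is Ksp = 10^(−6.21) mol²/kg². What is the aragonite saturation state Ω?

Ksp = 10^(−6.21) = 6.166×10^-7
Ω = [Ca²⁺][CO3²⁻]/Ksp = (5.29×10^-3)(0.0371×10^-3) / 6.166×10^-7 = 0.318

Ω = 0.318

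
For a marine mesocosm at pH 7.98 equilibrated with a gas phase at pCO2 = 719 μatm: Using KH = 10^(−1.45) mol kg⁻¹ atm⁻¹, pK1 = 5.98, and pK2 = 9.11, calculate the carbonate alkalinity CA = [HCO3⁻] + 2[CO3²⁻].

CA = 2.93 mmol/kg

[CO2*] = KH · pCO2 = 10^(−1.45) × 719×10^-6 = 2.551×10^-5 mol/kg
α₀ = 1/(1 + K1/[H⁺] + K1K2/[H⁺]²) = 1/(1 + 10^+2.00 + 10^+0.87) = 0.009224
DIC = [CO2*]/α₀ = 2.551×10^-5 / 0.009224 = 2.766 mmol/kg
CA = (α₁ + 2α₂)·DIC = (0.9224 + 2×0.06838) × 2.766 = 2.93 mmol/kg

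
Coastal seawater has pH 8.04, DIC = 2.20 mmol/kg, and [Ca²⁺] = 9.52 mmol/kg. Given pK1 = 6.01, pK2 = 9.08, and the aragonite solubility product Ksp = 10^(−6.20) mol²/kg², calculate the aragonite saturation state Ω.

α₂ = 1 / (1 + [H⁺]/K2 + [H⁺]²/(K1K2)) = 1 / (1 + 10^+1.04 + 10^-0.99)
   = 1 / (1 + 10.965 + 0.10233) = 1/12.067 = 0.08287
[CO3²⁻] = α₂ × DIC = 0.08287 × 2.20 = 0.1823 mmol/kg
Ksp = 10^(−6.20) = 6.310×10^-7
Ω = [Ca²⁺][CO3²⁻]/Ksp = (9.52×10^-3)(1.823×10^-4) / 6.310×10^-7 = 2.75

Ω = 2.75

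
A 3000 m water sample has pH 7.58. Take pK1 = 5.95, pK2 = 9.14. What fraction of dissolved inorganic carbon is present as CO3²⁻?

α₂ = 1 / (1 + [H⁺]/K2 + [H⁺]²/(K1K2)) = 1 / (1 + 10^+1.56 + 10^-0.07)
   = 1 / (1 + 36.308 + 0.85114) = 1/38.159 = 0.02621

α₂ = 0.0262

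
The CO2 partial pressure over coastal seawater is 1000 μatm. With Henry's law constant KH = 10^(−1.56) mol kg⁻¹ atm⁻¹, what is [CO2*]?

[CO2*] = 27.5 μmol/kg

KH = 10^(−1.56) = 2.754×10^-2 mol kg⁻¹ atm⁻¹
[CO2*] = KH · pCO2 = 2.754×10^-2 × 1000×10^-6 atm = 2.75×10^-5 mol/kg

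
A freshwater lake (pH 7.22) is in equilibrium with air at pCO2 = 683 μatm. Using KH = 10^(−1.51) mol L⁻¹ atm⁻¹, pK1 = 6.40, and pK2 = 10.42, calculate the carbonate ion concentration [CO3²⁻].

[CO3²⁻] = 0.0880 μmol/L

[CO2*] = KH · pCO2 = 10^(−1.51) × 683×10^-6 = 2.111×10^-5 mol/L
α₀ = 1/(1 + K1/[H⁺] + K1K2/[H⁺]²) = 1/(1 + 10^+0.82 + 10^-2.38) = 0.1314
DIC = [CO2*]/α₀ = 2.111×10^-5 / 0.1314 = 0.1606 mmol/L
[CO3²⁻] = α₂·DIC; α₂ = 0.0005477, so [CO3²⁻] = 0.0005477 × 0.1606 = 8.80×10^-5 mmol/L = 0.0880 μmol/L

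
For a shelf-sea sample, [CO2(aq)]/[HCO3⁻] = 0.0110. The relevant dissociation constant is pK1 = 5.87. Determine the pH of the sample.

pH = 7.83

From K1 = [H⁺][HCO3⁻]/[CO2(aq)]:  pH = pK1 − log₁₀([CO2(aq)]/[HCO3⁻])
log₁₀(0.0110) = -1.959
pH = 5.87 − (-1.959) = 7.83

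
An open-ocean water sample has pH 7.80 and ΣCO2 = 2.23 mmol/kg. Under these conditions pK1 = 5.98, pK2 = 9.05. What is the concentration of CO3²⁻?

α₂ = 1 / (1 + [H⁺]/K2 + [H⁺]²/(K1K2)) = 1 / (1 + 10^+1.25 + 10^-0.57)
   = 1 / (1 + 17.783 + 0.26915) = 1/19.052 = 0.05249
[CO3²⁻] = α₂ × DIC = 0.05249 × 2.23 = 0.117 mmol/kg

[CO3²⁻] = 0.117 mmol/kg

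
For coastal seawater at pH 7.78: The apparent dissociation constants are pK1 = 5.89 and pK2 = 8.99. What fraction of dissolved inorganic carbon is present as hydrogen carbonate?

α₁ = 0.931

α₁ = 1 / (1 + [H⁺]/K1 + K2/[H⁺]) = 1 / (1 + 10^-1.89 + 10^-1.21)
   = 1 / (1 + 0.012882 + 0.061660) = 1/1.0745 = 0.9306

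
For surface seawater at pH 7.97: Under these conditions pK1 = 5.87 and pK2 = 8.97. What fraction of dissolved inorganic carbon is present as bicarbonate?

α₁ = 0.903

α₁ = 1 / (1 + [H⁺]/K1 + K2/[H⁺]) = 1 / (1 + 10^-2.10 + 10^-1.00)
   = 1 / (1 + 0.0079433 + 0.10000) = 1/1.1079 = 0.9026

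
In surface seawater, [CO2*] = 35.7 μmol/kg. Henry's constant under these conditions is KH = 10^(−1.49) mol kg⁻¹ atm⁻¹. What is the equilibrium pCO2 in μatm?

KH = 10^(−1.49) = 3.236×10^-2 mol kg⁻¹ atm⁻¹
pCO2 = [CO2*]/KH = 35.7×10^-6 / 3.236×10^-2 = 1.10×10^-3 atm = 1100 μatm

pCO2 = 1100 μatm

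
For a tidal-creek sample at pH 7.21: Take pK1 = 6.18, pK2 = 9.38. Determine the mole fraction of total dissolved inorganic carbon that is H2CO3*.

α₀ = 1 / (1 + K1/[H⁺] + K1K2/[H⁺]²) = 1 / (1 + 10^+1.03 + 10^-1.14)
   = 1 / (1 + 10.715 + 0.072444) = 1/11.788 = 0.08483

α₀ = 0.0848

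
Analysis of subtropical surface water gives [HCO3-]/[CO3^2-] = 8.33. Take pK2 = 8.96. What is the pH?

pH = 8.04

From K2 = [H⁺][CO3^2-]/[HCO3-]:  pH = pK2 − log₁₀([HCO3-]/[CO3^2-])
log₁₀(8.33) = +0.921
pH = 8.96 − (+0.921) = 8.04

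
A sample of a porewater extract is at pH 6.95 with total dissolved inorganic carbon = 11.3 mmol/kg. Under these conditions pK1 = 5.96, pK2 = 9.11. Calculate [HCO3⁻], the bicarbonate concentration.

α₁ = 1 / (1 + [H⁺]/K1 + K2/[H⁺]) = 1 / (1 + 10^-0.99 + 10^-2.16)
   = 1 / (1 + 0.10233 + 0.0069183) = 1/1.1092 = 0.9015
[HCO3⁻] = α₁ × DIC = 0.9015 × 11.3 = 10.2 mmol/kg

[HCO3⁻] = 10.2 mmol/kg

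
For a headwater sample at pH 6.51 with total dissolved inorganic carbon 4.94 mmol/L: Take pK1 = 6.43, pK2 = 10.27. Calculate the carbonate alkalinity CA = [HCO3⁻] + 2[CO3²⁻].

CA = [HCO3⁻] + 2[CO3²⁻] = (α₁ + 2α₂)·DIC
At pH 6.51: [H⁺]/K1 = 10^-0.08 = 0.83176, K2/[H⁺] = 10^-3.76 = 0.00017378
α₁ = 1/(1 + 0.83176 + 0.00017378) = 1/1.8319 = 0.5459; α₂ = α₁·K2/[H⁺] = 9.486×10^-5
α₁ + 2α₂ = 0.5461
CA = 0.5461 × 4.94 = 2.70 mmol/L

CA = 2.70 mmol/L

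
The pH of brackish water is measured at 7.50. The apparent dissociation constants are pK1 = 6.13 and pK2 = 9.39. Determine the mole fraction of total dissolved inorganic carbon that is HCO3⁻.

α₁ = 0.947

α₁ = 1 / (1 + [H⁺]/K1 + K2/[H⁺]) = 1 / (1 + 10^-1.37 + 10^-1.89)
   = 1 / (1 + 0.042658 + 0.012882) = 1/1.0555 = 0.9474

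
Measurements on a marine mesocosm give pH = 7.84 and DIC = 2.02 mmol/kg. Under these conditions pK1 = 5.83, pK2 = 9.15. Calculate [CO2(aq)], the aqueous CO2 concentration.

α₀ = 1 / (1 + K1/[H⁺] + K1K2/[H⁺]²) = 1 / (1 + 10^+2.01 + 10^+0.70)
   = 1 / (1 + 102.33 + 5.0119) = 1/108.34 = 0.009230
[CO2*] = α₀ × DIC = 0.009230 × 2.02 = 0.0186 mmol/kg = 18.6 μmol/kg

[CO2*] = 18.6 μmol/kg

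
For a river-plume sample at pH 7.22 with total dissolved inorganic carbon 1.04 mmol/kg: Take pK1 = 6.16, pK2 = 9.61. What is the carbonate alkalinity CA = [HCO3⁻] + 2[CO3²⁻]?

CA = [HCO3⁻] + 2[CO3²⁻] = (α₁ + 2α₂)·DIC
At pH 7.22: [H⁺]/K1 = 10^-1.06 = 0.087096, K2/[H⁺] = 10^-2.39 = 0.0040738
α₁ = 1/(1 + 0.087096 + 0.0040738) = 1/1.0912 = 0.9164; α₂ = α₁·K2/[H⁺] = 0.003733
α₁ + 2α₂ = 0.9239
CA = 0.9239 × 1.04 = 0.961 mmol/kg

CA = 0.961 mmol/kg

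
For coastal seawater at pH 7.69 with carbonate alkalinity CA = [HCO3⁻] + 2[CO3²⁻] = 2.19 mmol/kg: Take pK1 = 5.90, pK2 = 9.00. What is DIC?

CA = [HCO3⁻] + 2[CO3²⁻] = (α₁ + 2α₂)·DIC
At pH 7.69: [H⁺]/K1 = 10^-1.79 = 0.016218, K2/[H⁺] = 10^-1.31 = 0.048978
α₁ = 1/(1 + 0.016218 + 0.048978) = 1/1.0652 = 0.9388; α₂ = α₁·K2/[H⁺] = 0.04598
α₁ + 2α₂ = 1.0308
DIC = CA / (α₁ + 2α₂) = 2.19 / 1.0308 = 2.12 mmol/kg

DIC = 2.12 mmol/kg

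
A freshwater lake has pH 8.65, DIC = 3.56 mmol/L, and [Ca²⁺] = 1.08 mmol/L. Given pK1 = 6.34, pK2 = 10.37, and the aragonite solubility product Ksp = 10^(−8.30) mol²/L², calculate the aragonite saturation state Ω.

Ω = 14.3

α₂ = 1 / (1 + [H⁺]/K2 + [H⁺]²/(K1K2)) = 1 / (1 + 10^+1.72 + 10^-0.59)
   = 1 / (1 + 52.481 + 0.25704) = 1/53.738 = 0.01861
[CO3²⁻] = α₂ × DIC = 0.01861 × 3.56 = 0.06625 mmol/L
Ksp = 10^(−8.30) = 5.012×10^-9
Ω = [Ca²⁺][CO3²⁻]/Ksp = (1.08×10^-3)(6.625×10^-5) / 5.012×10^-9 = 14.3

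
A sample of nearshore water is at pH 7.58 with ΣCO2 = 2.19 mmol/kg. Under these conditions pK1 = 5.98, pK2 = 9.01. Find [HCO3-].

[HCO3⁻] = 2.06 mmol/kg

α₁ = 1 / (1 + [H⁺]/K1 + K2/[H⁺]) = 1 / (1 + 10^-1.60 + 10^-1.43)
   = 1 / (1 + 0.025119 + 0.037154) = 1/1.0623 = 0.9414
[HCO3⁻] = α₁ × DIC = 0.9414 × 2.19 = 2.06 mmol/kg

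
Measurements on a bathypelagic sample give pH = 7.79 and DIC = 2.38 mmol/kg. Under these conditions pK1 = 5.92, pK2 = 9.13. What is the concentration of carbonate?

α₂ = 1 / (1 + [H⁺]/K2 + [H⁺]²/(K1K2)) = 1 / (1 + 10^+1.34 + 10^-0.53)
   = 1 / (1 + 21.878 + 0.29512) = 1/23.173 = 0.04315
[CO3²⁻] = α₂ × DIC = 0.04315 × 2.38 = 0.103 mmol/kg

[CO3²⁻] = 0.103 mmol/kg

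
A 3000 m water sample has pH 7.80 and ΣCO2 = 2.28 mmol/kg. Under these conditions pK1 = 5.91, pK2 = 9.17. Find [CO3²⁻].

[CO3²⁻] = 0.0921 mmol/kg

α₂ = 1 / (1 + [H⁺]/K2 + [H⁺]²/(K1K2)) = 1 / (1 + 10^+1.37 + 10^-0.52)
   = 1 / (1 + 23.442 + 0.30200) = 1/24.744 = 0.04041
[CO3²⁻] = α₂ × DIC = 0.04041 × 2.28 = 0.0921 mmol/kg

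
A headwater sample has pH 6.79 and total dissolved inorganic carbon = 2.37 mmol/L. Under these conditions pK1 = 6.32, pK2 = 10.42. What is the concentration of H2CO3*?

α₀ = 1 / (1 + K1/[H⁺] + K1K2/[H⁺]²) = 1 / (1 + 10^+0.47 + 10^-3.16)
   = 1 / (1 + 2.9512 + 0.00069183) = 1/3.9519 = 0.2530
[CO2*] = α₀ × DIC = 0.2530 × 2.37 = 0.600 mmol/L

[CO2*] = 0.600 mmol/L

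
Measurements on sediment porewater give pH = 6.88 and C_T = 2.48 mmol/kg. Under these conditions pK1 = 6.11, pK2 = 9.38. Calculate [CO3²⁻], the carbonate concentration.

[CO3²⁻] = 6.69 μmol/kg

α₂ = 1 / (1 + [H⁺]/K2 + [H⁺]²/(K1K2)) = 1 / (1 + 10^+2.50 + 10^+1.73)
   = 1 / (1 + 316.23 + 53.703) = 1/370.93 = 0.002696
[CO3²⁻] = α₂ × DIC = 0.002696 × 2.48 = 0.00669 mmol/kg = 6.69 μmol/kg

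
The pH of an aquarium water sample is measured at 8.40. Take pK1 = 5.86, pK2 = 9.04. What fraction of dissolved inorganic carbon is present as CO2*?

α₀ = 1 / (1 + K1/[H⁺] + K1K2/[H⁺]²) = 1 / (1 + 10^+2.54 + 10^+1.90)
   = 1 / (1 + 346.74 + 79.433) = 1/427.17 = 0.002341

α₀ = 0.00234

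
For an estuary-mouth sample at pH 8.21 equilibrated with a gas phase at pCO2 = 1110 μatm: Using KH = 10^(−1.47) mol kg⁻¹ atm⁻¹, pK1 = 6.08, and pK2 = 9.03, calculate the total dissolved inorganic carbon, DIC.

DIC = 5.88 mmol/kg

[CO2*] = KH · pCO2 = 10^(−1.47) × 1110×10^-6 = 3.761×10^-5 mol/kg
α₀ = 1/(1 + K1/[H⁺] + K1K2/[H⁺]²) = 1/(1 + 10^+2.13 + 10^+1.31) = 0.006397
DIC = [CO2*]/α₀ = 3.761×10^-5 / 0.006397 = 5.88 mmol/kg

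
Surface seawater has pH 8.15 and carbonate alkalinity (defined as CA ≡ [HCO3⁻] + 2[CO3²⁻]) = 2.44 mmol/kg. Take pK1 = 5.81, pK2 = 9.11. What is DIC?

DIC = 2.23 mmol/kg

CA = [HCO3⁻] + 2[CO3²⁻] = (α₁ + 2α₂)·DIC
At pH 8.15: [H⁺]/K1 = 10^-2.34 = 0.0045709, K2/[H⁺] = 10^-0.96 = 0.10965
α₁ = 1/(1 + 0.0045709 + 0.10965) = 1/1.1142 = 0.8975; α₂ = α₁·K2/[H⁺] = 0.09841
α₁ + 2α₂ = 1.0943
DIC = CA / (α₁ + 2α₂) = 2.44 / 1.0943 = 2.23 mmol/kg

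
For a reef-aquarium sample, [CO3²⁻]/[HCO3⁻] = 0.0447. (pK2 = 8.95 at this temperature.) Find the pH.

From K2 = [H⁺][CO3²⁻]/[HCO3⁻]:  pH = pK2 + log₁₀([CO3²⁻]/[HCO3⁻])
log₁₀(0.0447) = -1.350
pH = 8.95 + (-1.350) = 7.60

pH = 7.60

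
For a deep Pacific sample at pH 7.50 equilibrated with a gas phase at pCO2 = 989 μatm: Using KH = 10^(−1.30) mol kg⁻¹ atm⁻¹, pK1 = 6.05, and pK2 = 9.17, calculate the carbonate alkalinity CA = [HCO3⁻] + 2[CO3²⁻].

[CO2*] = KH · pCO2 = 10^(−1.30) × 989×10^-6 = 4.957×10^-5 mol/kg
α₀ = 1/(1 + K1/[H⁺] + K1K2/[H⁺]²) = 1/(1 + 10^+1.45 + 10^-0.22) = 0.03357
DIC = [CO2*]/α₀ = 4.957×10^-5 / 0.03357 = 1.476 mmol/kg
CA = (α₁ + 2α₂)·DIC = (0.9462 + 2×0.02023) × 1.476 = 1.46 mmol/kg

CA = 1.46 mmol/kg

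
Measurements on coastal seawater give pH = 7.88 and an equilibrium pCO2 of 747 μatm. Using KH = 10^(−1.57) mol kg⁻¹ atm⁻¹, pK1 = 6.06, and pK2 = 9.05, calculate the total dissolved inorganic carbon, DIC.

DIC = 1.44 mmol/kg

[CO2*] = KH · pCO2 = 10^(−1.57) × 747×10^-6 = 2.011×10^-5 mol/kg
α₀ = 1/(1 + K1/[H⁺] + K1K2/[H⁺]²) = 1/(1 + 10^+1.82 + 10^+0.65) = 0.01398
DIC = [CO2*]/α₀ = 2.011×10^-5 / 0.01398 = 1.44 mmol/kg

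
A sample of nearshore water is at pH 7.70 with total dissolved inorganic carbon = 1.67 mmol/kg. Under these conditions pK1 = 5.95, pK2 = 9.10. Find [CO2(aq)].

[CO2*] = 0.0281 mmol/kg

α₀ = 1 / (1 + K1/[H⁺] + K1K2/[H⁺]²) = 1 / (1 + 10^+1.75 + 10^+0.35)
   = 1 / (1 + 56.234 + 2.2387) = 1/59.473 = 0.01681
[CO2*] = α₀ × DIC = 0.01681 × 1.67 = 0.0281 mmol/kg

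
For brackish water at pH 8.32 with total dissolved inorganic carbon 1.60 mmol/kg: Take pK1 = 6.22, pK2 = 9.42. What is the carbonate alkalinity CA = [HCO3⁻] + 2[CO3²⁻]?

CA = [HCO3⁻] + 2[CO3²⁻] = (α₁ + 2α₂)·DIC
At pH 8.32: [H⁺]/K1 = 10^-2.10 = 0.0079433, K2/[H⁺] = 10^-1.10 = 0.079433
α₁ = 1/(1 + 0.0079433 + 0.079433) = 1/1.0874 = 0.9196; α₂ = α₁·K2/[H⁺] = 0.07305
α₁ + 2α₂ = 1.0657
CA = 1.0657 × 1.60 = 1.71 mmol/kg

CA = 1.71 mmol/kg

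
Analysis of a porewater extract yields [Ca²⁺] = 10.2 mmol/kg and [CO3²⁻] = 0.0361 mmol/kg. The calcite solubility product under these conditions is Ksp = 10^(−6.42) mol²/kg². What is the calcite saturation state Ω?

Ω = 0.969

Ksp = 10^(−6.42) = 3.802×10^-7
Ω = [Ca²⁺][CO3²⁻]/Ksp = (10.2×10^-3)(0.0361×10^-3) / 3.802×10^-7 = 0.969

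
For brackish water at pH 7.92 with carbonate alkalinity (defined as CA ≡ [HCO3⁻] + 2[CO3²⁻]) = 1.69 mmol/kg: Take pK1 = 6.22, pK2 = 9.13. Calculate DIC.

DIC = 1.63 mmol/kg

CA = [HCO3⁻] + 2[CO3²⁻] = (α₁ + 2α₂)·DIC
At pH 7.92: [H⁺]/K1 = 10^-1.70 = 0.019953, K2/[H⁺] = 10^-1.21 = 0.061660
α₁ = 1/(1 + 0.019953 + 0.061660) = 1/1.0816 = 0.9245; α₂ = α₁·K2/[H⁺] = 0.05701
α₁ + 2α₂ = 1.0386
DIC = CA / (α₁ + 2α₂) = 1.69 / 1.0386 = 1.63 mmol/kg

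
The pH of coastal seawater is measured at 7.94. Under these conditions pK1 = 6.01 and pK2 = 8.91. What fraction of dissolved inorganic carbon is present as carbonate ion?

α₂ = 1 / (1 + [H⁺]/K2 + [H⁺]²/(K1K2)) = 1 / (1 + 10^+0.97 + 10^-0.96)
   = 1 / (1 + 9.3325 + 0.10965) = 1/10.442 = 0.09577

α₂ = 0.0958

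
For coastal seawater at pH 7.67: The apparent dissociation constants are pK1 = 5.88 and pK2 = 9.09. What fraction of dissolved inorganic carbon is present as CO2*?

α₀ = 1 / (1 + K1/[H⁺] + K1K2/[H⁺]²) = 1 / (1 + 10^+1.79 + 10^+0.37)
   = 1 / (1 + 61.660 + 2.3442) = 1/65.004 = 0.01538

α₀ = 0.0154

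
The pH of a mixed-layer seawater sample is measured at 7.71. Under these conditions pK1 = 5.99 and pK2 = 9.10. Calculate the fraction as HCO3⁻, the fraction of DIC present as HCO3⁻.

α₁ = 0.944

α₁ = 1 / (1 + [H⁺]/K1 + K2/[H⁺]) = 1 / (1 + 10^-1.72 + 10^-1.39)
   = 1 / (1 + 0.019055 + 0.040738) = 1/1.0598 = 0.9436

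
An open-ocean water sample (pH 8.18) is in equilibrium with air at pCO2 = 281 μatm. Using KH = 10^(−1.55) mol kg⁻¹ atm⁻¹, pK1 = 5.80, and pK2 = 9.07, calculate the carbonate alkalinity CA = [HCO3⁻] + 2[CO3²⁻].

CA = 2.39 mmol/kg

[CO2*] = KH · pCO2 = 10^(−1.55) × 281×10^-6 = 7.920×10^-6 mol/kg
α₀ = 1/(1 + K1/[H⁺] + K1K2/[H⁺]²) = 1/(1 + 10^+2.38 + 10^+1.49) = 0.003679
DIC = [CO2*]/α₀ = 7.920×10^-6 / 0.003679 = 2.152 mmol/kg
CA = (α₁ + 2α₂)·DIC = (0.8826 + 2×0.1137) × 2.152 = 2.39 mmol/kg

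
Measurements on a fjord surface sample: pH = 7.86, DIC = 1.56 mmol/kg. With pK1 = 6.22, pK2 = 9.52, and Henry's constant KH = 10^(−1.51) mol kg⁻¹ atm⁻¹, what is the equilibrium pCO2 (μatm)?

pCO2 = 1110 μatm

α₀ = 1 / (1 + K1/[H⁺] + K1K2/[H⁺]²) = 1 / (1 + 10^+1.64 + 10^-0.02)
   = 1 / (1 + 43.652 + 0.95499) = 1/45.607 = 0.02193
[CO2*] = α₀ × DIC = 0.02193 × 1.56 = 0.03421 mmol/kg
pCO2 = [CO2*]/KH = 3.421×10^-5 / 3.090×10^-2 = 1110 μatm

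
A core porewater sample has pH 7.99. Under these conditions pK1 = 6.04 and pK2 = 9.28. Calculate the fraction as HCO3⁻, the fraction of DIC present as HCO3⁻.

α₁ = 0.941

α₁ = 1 / (1 + [H⁺]/K1 + K2/[H⁺]) = 1 / (1 + 10^-1.95 + 10^-1.29)
   = 1 / (1 + 0.011220 + 0.051286) = 1/1.0625 = 0.9412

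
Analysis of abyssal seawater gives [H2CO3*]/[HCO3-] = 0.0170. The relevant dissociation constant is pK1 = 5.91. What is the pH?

From K1 = [H⁺][HCO3-]/[H2CO3*]:  pH = pK1 − log₁₀([H2CO3*]/[HCO3-])
log₁₀(0.0170) = -1.770
pH = 5.91 − (-1.770) = 7.68

pH = 7.68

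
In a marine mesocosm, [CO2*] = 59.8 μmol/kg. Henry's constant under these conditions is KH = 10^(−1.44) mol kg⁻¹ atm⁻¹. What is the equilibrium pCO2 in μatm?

pCO2 = 1650 μatm

KH = 10^(−1.44) = 3.631×10^-2 mol kg⁻¹ atm⁻¹
pCO2 = [CO2*]/KH = 59.8×10^-6 / 3.631×10^-2 = 1.65×10^-3 atm = 1650 μatm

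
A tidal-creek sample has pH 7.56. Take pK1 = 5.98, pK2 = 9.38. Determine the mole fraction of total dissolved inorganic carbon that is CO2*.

α₀ = 0.0253

α₀ = 1 / (1 + K1/[H⁺] + K1K2/[H⁺]²) = 1 / (1 + 10^+1.58 + 10^-0.24)
   = 1 / (1 + 38.019 + 0.57544) = 1/39.594 = 0.02526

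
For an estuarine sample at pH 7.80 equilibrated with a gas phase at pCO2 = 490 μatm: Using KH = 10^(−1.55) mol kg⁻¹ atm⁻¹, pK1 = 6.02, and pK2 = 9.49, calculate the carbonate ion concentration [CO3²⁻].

[CO3²⁻] = 17.0 μmol/kg

[CO2*] = KH · pCO2 = 10^(−1.55) × 490×10^-6 = 1.381×10^-5 mol/kg
α₀ = 1/(1 + K1/[H⁺] + K1K2/[H⁺]²) = 1/(1 + 10^+1.78 + 10^+0.09) = 0.01600
DIC = [CO2*]/α₀ = 1.381×10^-5 / 0.01600 = 0.8629 mmol/kg
[CO3²⁻] = α₂·DIC; α₂ = 0.01969, so [CO3²⁻] = 0.01969 × 0.8629 = 0.0170 mmol/kg = 17.0 μmol/kg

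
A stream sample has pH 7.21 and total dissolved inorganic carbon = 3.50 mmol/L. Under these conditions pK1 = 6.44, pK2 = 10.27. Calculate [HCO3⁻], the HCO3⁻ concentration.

[HCO3⁻] = 2.99 mmol/L

α₁ = 1 / (1 + [H⁺]/K1 + K2/[H⁺]) = 1 / (1 + 10^-0.77 + 10^-3.06)
   = 1 / (1 + 0.16982 + 0.00087096) = 1/1.1707 = 0.8542
[HCO3⁻] = α₁ × DIC = 0.8542 × 3.50 = 2.99 mmol/L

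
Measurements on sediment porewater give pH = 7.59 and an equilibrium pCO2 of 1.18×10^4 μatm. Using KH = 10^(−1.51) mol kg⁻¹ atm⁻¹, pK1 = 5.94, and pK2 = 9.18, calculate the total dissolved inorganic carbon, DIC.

[CO2*] = KH · pCO2 = 10^(−1.51) × 1.18×10^4×10^-6 = 3.647×10^-4 mol/kg
α₀ = 1/(1 + K1/[H⁺] + K1K2/[H⁺]²) = 1/(1 + 10^+1.65 + 10^+0.06) = 0.02136
DIC = [CO2*]/α₀ = 3.647×10^-4 / 0.02136 = 17.1 mmol/kg

DIC = 17.1 mmol/kg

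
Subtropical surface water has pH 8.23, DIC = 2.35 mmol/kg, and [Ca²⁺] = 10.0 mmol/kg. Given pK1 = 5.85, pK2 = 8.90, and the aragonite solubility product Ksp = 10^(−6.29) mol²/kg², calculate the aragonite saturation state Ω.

α₂ = 1 / (1 + [H⁺]/K2 + [H⁺]²/(K1K2)) = 1 / (1 + 10^+0.67 + 10^-1.71)
   = 1 / (1 + 4.6774 + 0.019498) = 1/5.6968 = 0.1755
[CO3²⁻] = α₂ × DIC = 0.1755 × 2.35 = 0.4125 mmol/kg
Ksp = 10^(−6.29) = 5.129×10^-7
Ω = [Ca²⁺][CO3²⁻]/Ksp = (10.0×10^-3)(4.125×10^-4) / 5.129×10^-7 = 8.04

Ω = 8.04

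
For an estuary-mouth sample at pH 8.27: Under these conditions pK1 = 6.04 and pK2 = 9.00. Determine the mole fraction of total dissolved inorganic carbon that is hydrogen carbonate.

α₁ = 1 / (1 + [H⁺]/K1 + K2/[H⁺]) = 1 / (1 + 10^-2.23 + 10^-0.73)
   = 1 / (1 + 0.0058884 + 0.18621) = 1/1.1921 = 0.8389

α₁ = 0.839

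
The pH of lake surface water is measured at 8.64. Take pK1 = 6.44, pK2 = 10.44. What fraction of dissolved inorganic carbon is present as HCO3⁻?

α₁ = 0.978

α₁ = 1 / (1 + [H⁺]/K1 + K2/[H⁺]) = 1 / (1 + 10^-2.20 + 10^-1.80)
   = 1 / (1 + 0.0063096 + 0.015849) = 1/1.0222 = 0.9783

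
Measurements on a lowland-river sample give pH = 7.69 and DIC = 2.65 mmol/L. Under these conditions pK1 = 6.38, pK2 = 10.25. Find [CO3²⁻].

[CO3²⁻] = 6.94 μmol/L

α₂ = 1 / (1 + [H⁺]/K2 + [H⁺]²/(K1K2)) = 1 / (1 + 10^+2.56 + 10^+1.25)
   = 1 / (1 + 363.08 + 17.783) = 1/381.86 = 0.002619
[CO3²⁻] = α₂ × DIC = 0.002619 × 2.65 = 0.00694 mmol/L = 6.94 μmol/L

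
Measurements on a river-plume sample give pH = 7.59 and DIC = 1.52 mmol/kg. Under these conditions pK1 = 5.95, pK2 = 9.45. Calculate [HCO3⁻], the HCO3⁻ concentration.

α₁ = 1 / (1 + [H⁺]/K1 + K2/[H⁺]) = 1 / (1 + 10^-1.64 + 10^-1.86)
   = 1 / (1 + 0.022909 + 0.013804) = 1/1.0367 = 0.9646
[HCO3⁻] = α₁ × DIC = 0.9646 × 1.52 = 1.47 mmol/kg

[HCO3⁻] = 1.47 mmol/kg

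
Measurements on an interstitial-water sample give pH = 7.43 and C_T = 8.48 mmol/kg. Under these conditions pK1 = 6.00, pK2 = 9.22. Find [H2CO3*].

α₀ = 1 / (1 + K1/[H⁺] + K1K2/[H⁺]²) = 1 / (1 + 10^+1.43 + 10^-0.36)
   = 1 / (1 + 26.915 + 0.43652) = 1/28.352 = 0.03527
[CO2*] = α₀ × DIC = 0.03527 × 8.48 = 0.299 mmol/kg

[CO2*] = 0.299 mmol/kg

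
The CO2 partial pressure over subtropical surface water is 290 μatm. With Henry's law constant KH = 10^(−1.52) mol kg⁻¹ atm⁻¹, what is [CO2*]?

KH = 10^(−1.52) = 3.020×10^-2 mol kg⁻¹ atm⁻¹
[CO2*] = KH · pCO2 = 3.020×10^-2 × 290×10^-6 atm = 8.76×10^-6 mol/kg

[CO2*] = 8.76 μmol/kg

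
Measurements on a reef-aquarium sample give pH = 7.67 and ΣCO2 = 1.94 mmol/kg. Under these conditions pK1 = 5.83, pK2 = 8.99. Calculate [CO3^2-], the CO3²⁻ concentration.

α₂ = 1 / (1 + [H⁺]/K2 + [H⁺]²/(K1K2)) = 1 / (1 + 10^+1.32 + 10^-0.52)
   = 1 / (1 + 20.893 + 0.30200) = 1/22.195 = 0.04506
[CO3²⁻] = α₂ × DIC = 0.04506 × 1.94 = 0.0874 mmol/kg

[CO3²⁻] = 0.0874 mmol/kg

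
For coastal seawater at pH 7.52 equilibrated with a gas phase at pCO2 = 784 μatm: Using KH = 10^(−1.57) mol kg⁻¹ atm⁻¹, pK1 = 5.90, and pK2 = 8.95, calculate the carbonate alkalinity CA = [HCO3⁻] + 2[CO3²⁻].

[CO2*] = KH · pCO2 = 10^(−1.57) × 784×10^-6 = 2.110×10^-5 mol/kg
α₀ = 1/(1 + K1/[H⁺] + K1K2/[H⁺]²) = 1/(1 + 10^+1.62 + 10^+0.19) = 0.02261
DIC = [CO2*]/α₀ = 2.110×10^-5 / 0.02261 = 0.9334 mmol/kg
CA = (α₁ + 2α₂)·DIC = (0.9424 + 2×0.03501) × 0.9334 = 0.945 mmol/kg

CA = 0.945 mmol/kg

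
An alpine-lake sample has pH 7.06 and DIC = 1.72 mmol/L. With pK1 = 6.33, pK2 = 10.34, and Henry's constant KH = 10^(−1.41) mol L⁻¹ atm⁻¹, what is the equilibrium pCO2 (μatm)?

α₀ = 1 / (1 + K1/[H⁺] + K1K2/[H⁺]²) = 1 / (1 + 10^+0.73 + 10^-2.55)
   = 1 / (1 + 5.3703 + 0.0028184) = 1/6.3731 = 0.1569
[CO2*] = α₀ × DIC = 0.1569 × 1.72 = 0.2699 mmol/L
pCO2 = [CO2*]/KH = 2.699×10^-4 / 3.890×10^-2 = 6940 μatm

pCO2 = 6940 μatm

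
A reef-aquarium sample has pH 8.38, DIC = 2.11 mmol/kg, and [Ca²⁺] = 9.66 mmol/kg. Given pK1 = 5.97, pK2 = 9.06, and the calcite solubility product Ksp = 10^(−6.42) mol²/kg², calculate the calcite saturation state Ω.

Ω = 9.24

α₂ = 1 / (1 + [H⁺]/K2 + [H⁺]²/(K1K2)) = 1 / (1 + 10^+0.68 + 10^-1.73)
   = 1 / (1 + 4.7863 + 0.018621) = 1/5.8049 = 0.1723
[CO3²⁻] = α₂ × DIC = 0.1723 × 2.11 = 0.3635 mmol/kg
Ksp = 10^(−6.42) = 3.802×10^-7
Ω = [Ca²⁺][CO3²⁻]/Ksp = (9.66×10^-3)(3.635×10^-4) / 3.802×10^-7 = 9.24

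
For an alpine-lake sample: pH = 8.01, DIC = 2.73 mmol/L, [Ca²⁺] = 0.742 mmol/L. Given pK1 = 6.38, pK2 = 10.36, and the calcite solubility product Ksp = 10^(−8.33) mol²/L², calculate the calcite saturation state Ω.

α₂ = 1 / (1 + [H⁺]/K2 + [H⁺]²/(K1K2)) = 1 / (1 + 10^+2.35 + 10^+0.72)
   = 1 / (1 + 223.87 + 5.2481) = 1/230.12 = 0.004346
[CO3²⁻] = α₂ × DIC = 0.004346 × 2.73 = 0.01186 mmol/L = 11.86 μmol/L
Ksp = 10^(−8.33) = 4.677×10^-9
Ω = [Ca²⁺][CO3²⁻]/Ksp = (0.742×10^-3)(1.186×10^-5) / 4.677×10^-9 = 1.88

Ω = 1.88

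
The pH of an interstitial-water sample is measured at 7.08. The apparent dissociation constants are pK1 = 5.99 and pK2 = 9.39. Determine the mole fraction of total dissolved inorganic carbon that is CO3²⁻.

α₂ = 1 / (1 + [H⁺]/K2 + [H⁺]²/(K1K2)) = 1 / (1 + 10^+2.31 + 10^+1.22)
   = 1 / (1 + 204.17 + 16.596) = 1/221.77 = 0.004509

α₂ = 0.00451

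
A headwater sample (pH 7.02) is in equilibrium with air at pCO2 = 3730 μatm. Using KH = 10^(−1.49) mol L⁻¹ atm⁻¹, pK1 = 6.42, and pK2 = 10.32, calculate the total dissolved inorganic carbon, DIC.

DIC = 0.601 mmol/L

[CO2*] = KH · pCO2 = 10^(−1.49) × 3730×10^-6 = 1.207×10^-4 mol/L
α₀ = 1/(1 + K1/[H⁺] + K1K2/[H⁺]²) = 1/(1 + 10^+0.60 + 10^-2.70) = 0.2007
DIC = [CO2*]/α₀ = 1.207×10^-4 / 0.2007 = 0.601 mmol/L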